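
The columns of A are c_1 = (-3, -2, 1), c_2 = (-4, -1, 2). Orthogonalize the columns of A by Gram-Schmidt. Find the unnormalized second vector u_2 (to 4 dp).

e_1 = c_1/‖c_1‖ = (-3, -2, 1)/3.7417 = (-0.8018, -0.5345, 0.2673).
r_{12} = e_1·c_2 = 4.2762.
u_2 = c_2 − 4.2762·e_1 = (-0.5714, 1.2857, 0.8571).

u_2 = (-0.5714, 1.2857, 0.8571)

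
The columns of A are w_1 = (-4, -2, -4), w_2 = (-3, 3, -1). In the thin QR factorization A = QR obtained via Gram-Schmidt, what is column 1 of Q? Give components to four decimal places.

e_1 = (-0.6667, -0.3333, -0.6667)

w_1 = (-4, -2, -4); ‖w_1‖ = 6.0000, so e_1 = (-0.6667, -0.3333, -0.6667).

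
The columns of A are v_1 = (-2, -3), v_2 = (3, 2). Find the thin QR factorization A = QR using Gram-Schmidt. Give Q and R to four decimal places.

Q = [[-0.5547, 0.8321], [-0.8321, -0.5547]], R = [[3.6056, -3.3282], [0.0000, 1.3868]]

v_1 = (-2, -3); ‖v_1‖ = 3.6056, so e_1 = (-0.5547, -0.8321).
e_1·v_2 = (-0.5547)·3 + (-0.8321)·2 = -3.3282.
u_2 = v_2 + 3.3282·e_1 = (1.1538, -0.7692).
‖u_2‖ = 1.3868, so e_2 = (0.8321, -0.5547).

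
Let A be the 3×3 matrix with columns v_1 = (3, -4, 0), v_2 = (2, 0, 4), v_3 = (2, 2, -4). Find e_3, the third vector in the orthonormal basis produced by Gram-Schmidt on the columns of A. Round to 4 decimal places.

v_1 = (3, -4, 0); ‖v_1‖ = 5.0000, so e_1 = (0.6000, -0.8000, 0.0000).
e_1·v_2 = 0.6000·2 + (-0.8000)·0 + 0.0000·4 = 1.2000.
u_2 = v_2 − 1.2000·e_1 = (1.2800, 0.9600, 4.0000).
‖u_2‖ = 4.3081, so e_2 = (0.2971, 0.2228, 0.9285).
e_1·v_3 = 0.6000·2 + (-0.8000)·2 + 0.0000·(-4) = -0.4000; e_2·v_3 = 0.2971·2 + 0.2228·2 + 0.9285·(-4) = -2.6740.
u_3 = v_3 + 0.4000·e_1 + 2.6740·e_2 = (3.0345, 2.2759, -1.5172).
‖u_3‖ = 4.0853, so e_3 = (0.7428, 0.5571, -0.3714).

e_3 = (0.7428, 0.5571, -0.3714)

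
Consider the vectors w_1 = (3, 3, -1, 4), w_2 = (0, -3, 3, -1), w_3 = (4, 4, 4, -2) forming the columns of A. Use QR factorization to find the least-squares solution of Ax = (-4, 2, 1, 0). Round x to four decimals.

w_1 = (3, 3, -1, 4); ‖w_1‖ = 5.9161, so e_1 = (0.5071, 0.5071, -0.1690, 0.6761).
e_1·w_2 = 0.5071·0 + 0.5071·(-3) + (-0.1690)·3 + 0.6761·(-1) = -2.7045.
u_2 = w_2 + 2.7045·e_1 = (1.3714, -1.6286, 2.5429, 0.8286).
‖u_2‖ = 3.4184, so e_2 = (0.4012, -0.4764, 0.7439, 0.2424).
e_1·w_3 = 0.5071·4 + 0.5071·4 + (-0.1690)·4 + 0.6761·(-2) = 2.0284; e_2·w_3 = 0.4012·4 + (-0.4764)·4 + 0.7439·4 + 0.2424·(-2) = 2.1898.
u_3 = w_3 − 2.0284·e_1 − 2.1898·e_2 = (2.0929, 4.0147, 2.7139, -3.9022).
‖u_3‖ = 6.5643, so e_3 = (0.3188, 0.6116, 0.4134, -0.5945).
Qᵀb = (-1.1832, -1.8137, 0.3613).
Back-substitute: x_3 = 0.3613/6.5643 = 0.0550.
x_2 = (-1.8137 − 2.1898·0.0550)/3.4184 = -0.5658.
x_1 = (-1.1832 + 2.7045·(-0.5658) − 2.0284·0.0550)/5.9161 = -0.4775.

x = (-0.4775, -0.5658, 0.0550)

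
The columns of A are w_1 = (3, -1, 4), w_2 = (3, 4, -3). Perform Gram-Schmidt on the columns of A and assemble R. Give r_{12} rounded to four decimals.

r_{12} = -1.3728

e_1 = w_1/‖w_1‖ = (3, -1, 4)/5.0990 = (0.5883, -0.1961, 0.7845).
r_{12} = e_1·w_2 = -1.3728.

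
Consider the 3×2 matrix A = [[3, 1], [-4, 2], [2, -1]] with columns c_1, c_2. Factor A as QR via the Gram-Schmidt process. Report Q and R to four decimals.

Q = [[0.5571, 0.8305], [-0.7428, 0.4983], [0.3714, -0.2491]], R = [[5.3852, -1.2999], [0.0000, 2.0761]]

c_1 = (3, -4, 2); ‖c_1‖ = 5.3852, so e_1 = (0.5571, -0.7428, 0.3714).
e_1·c_2 = 0.5571·1 + (-0.7428)·2 + 0.3714·(-1) = -1.2999.
u_2 = c_2 + 1.2999·e_1 = (1.7241, 1.0345, -0.5172).
‖u_2‖ = 2.0761, so e_2 = (0.8305, 0.4983, -0.2491).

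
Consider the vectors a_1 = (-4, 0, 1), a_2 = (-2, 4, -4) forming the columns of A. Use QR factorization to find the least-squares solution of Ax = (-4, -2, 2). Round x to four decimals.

x = (1.1409, -0.3490)

q_1 = a_1/‖a_1‖ = (-4, 0, 1)/4.1231 = (-0.9701, 0.0000, 0.2425).
r_{12} = q_1·a_2 = 0.9701.
u_2 = a_2 − 0.9701·q_1 = (-1.0588, 4.0000, -4.2353).
‖u_2‖ = 5.9210, so q_2 = (-0.1788, 0.6756, -0.7153).
Qᵀb = (4.3656, -2.0664).
Back-substitute: x_2 = -2.0664/5.9210 = -0.3490.
x_1 = (4.3656 − 0.9701·(-0.3490))/4.1231 = 1.1409.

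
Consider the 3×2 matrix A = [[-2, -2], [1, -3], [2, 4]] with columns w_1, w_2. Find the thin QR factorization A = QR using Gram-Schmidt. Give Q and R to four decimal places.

Q = [[-0.6667, 0.0000], [0.3333, -0.8944], [0.6667, 0.4472]], R = [[3.0000, 3.0000], [0.0000, 4.4721]]

w_1 = (-2, 1, 2); ‖w_1‖ = 3.0000, so q_1 = (-0.6667, 0.3333, 0.6667).
q_1·w_2 = (-0.6667)·(-2) + 0.3333·(-3) + 0.6667·4 = 3.0000.
u_2 = w_2 − 3.0000·q_1 = (0.0000, -4.0000, 2.0000).
‖u_2‖ = 4.4721, so q_2 = (0.0000, -0.8944, 0.4472).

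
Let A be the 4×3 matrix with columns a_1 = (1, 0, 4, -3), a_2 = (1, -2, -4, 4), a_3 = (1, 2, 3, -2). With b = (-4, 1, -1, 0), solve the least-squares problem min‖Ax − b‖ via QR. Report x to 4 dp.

x = (-1.1512, -1.5140, -0.9971)

q_1 = a_1/‖a_1‖ = (1, 0, 4, -3)/5.0990 = (0.1961, 0.0000, 0.7845, -0.5883).
r_{12} = q_1·a_2 = -5.2951.
u_2 = a_2 + 5.2951·q_1 = (2.0385, -2.0000, 0.1538, 0.8846).
‖u_2‖ = 2.9936, so q_2 = (0.6809, -0.6681, 0.0514, 0.2955).
r_{13} = q_1·a_3 = 3.7262; r_{23} = q_2·a_3 = -1.0921.
u_3 = a_3 − 3.7262·q_1 + 1.0921·q_2 = (1.0129, 1.2704, 0.1330, 0.5150).
‖u_3‖ = 1.7096, so q_3 = (0.5925, 0.7431, 0.0778, 0.3013).
Qᵀb = (-1.5689, -3.4433, -1.7046).
Back-substitute: x_3 = -1.7046/1.7096 = -0.9971.
x_2 = (-3.4433 + 1.0921·(-0.9971))/2.9936 = -1.5140.
x_1 = (-1.5689 + 5.2951·(-1.5140) − 3.7262·(-0.9971))/5.0990 = -1.1512.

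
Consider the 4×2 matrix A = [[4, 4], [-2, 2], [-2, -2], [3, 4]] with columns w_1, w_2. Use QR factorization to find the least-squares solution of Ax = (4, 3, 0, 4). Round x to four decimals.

w_1 = (4, -2, -2, 3); ‖w_1‖ = 5.7446, so q_1 = (0.6963, -0.3482, -0.3482, 0.5222).
q_1·w_2 = 0.6963·4 + (-0.3482)·2 + (-0.3482)·(-2) + 0.5222·4 = 4.8742.
u_2 = w_2 − 4.8742·q_1 = (0.6061, 3.6970, -0.3030, 1.4545).
‖u_2‖ = 4.0302, so q_2 = (0.1504, 0.9173, -0.0752, 0.3609).
Qᵀb = (3.8297, 4.7971).
Back-substitute: x_2 = 4.7971/4.0302 = 1.1903.
x_1 = (3.8297 − 4.8742·1.1903)/5.7446 = -0.3433.

x = (-0.3433, 1.1903)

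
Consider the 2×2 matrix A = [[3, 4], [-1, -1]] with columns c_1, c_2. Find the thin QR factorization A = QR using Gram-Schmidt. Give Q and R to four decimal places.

Q = [[0.9487, 0.3162], [-0.3162, 0.9487]], R = [[3.1623, 4.1110], [0.0000, 0.3162]]

e_1 = c_1/‖c_1‖ = (3, -1)/3.1623 = (0.9487, -0.3162).
r_{12} = e_1·c_2 = 4.1110.
u_2 = c_2 − 4.1110·e_1 = (0.1000, 0.3000).
‖u_2‖ = 0.3162, so e_2 = (0.3162, 0.9487).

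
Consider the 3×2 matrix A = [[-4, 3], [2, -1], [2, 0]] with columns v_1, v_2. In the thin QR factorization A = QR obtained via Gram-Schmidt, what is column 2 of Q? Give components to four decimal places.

q_1 = v_1/‖v_1‖ = (-4, 2, 2)/4.8990 = (-0.8165, 0.4082, 0.4082).
r_{12} = q_1·v_2 = -2.8577.
u_2 = v_2 + 2.8577·q_1 = (0.6667, 0.1667, 1.1667).
‖u_2‖ = 1.3540, so q_2 = (0.4924, 0.1231, 0.8616).

q_2 = (0.4924, 0.1231, 0.8616)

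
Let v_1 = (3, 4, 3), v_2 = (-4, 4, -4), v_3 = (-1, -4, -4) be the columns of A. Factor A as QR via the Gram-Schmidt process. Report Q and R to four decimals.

Q = [[0.5145, -0.4851, 0.7071], [0.6860, 0.7276, 0.0000], [0.5145, -0.4851, -0.7071]], R = [[5.8310, -1.3720, -5.3165], [0.0000, 6.7910, -0.4851], [0.0000, 0.0000, 2.1213]]

v_1 = (3, 4, 3); ‖v_1‖ = 5.8310, so e_1 = (0.5145, 0.6860, 0.5145).
e_1·v_2 = 0.5145·(-4) + 0.6860·4 + 0.5145·(-4) = -1.3720.
u_2 = v_2 + 1.3720·e_1 = (-3.2941, 4.9412, -3.2941).
‖u_2‖ = 6.7910, so e_2 = (-0.4851, 0.7276, -0.4851).
e_1·v_3 = 0.5145·(-1) + 0.6860·(-4) + 0.5145·(-4) = -5.3165; e_2·v_3 = (-0.4851)·(-1) + 0.7276·(-4) + (-0.4851)·(-4) = -0.4851.
u_3 = v_3 + 5.3165·e_1 + 0.4851·e_2 = (1.5000, 0.0000, -1.5000).
‖u_3‖ = 2.1213, so e_3 = (0.7071, 0.0000, -0.7071).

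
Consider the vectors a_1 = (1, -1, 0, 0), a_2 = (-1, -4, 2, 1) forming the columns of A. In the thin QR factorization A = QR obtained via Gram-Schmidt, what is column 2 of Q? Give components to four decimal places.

q_2 = (-0.5976, -0.5976, 0.4781, 0.2390)

a_1 = (1, -1, 0, 0); ‖a_1‖ = 1.4142, so q_1 = (0.7071, -0.7071, 0.0000, 0.0000).
q_1·a_2 = 0.7071·(-1) + (-0.7071)·(-4) + 0.0000·2 + 0.0000·1 = 2.1213.
u_2 = a_2 − 2.1213·q_1 = (-2.5000, -2.5000, 2.0000, 1.0000).
‖u_2‖ = 4.1833, so q_2 = (-0.5976, -0.5976, 0.4781, 0.2390).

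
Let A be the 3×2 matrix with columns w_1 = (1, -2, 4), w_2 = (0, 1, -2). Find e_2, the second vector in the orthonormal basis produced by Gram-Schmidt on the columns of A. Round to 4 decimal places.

e_2 = (0.9759, 0.0976, -0.1952)

w_1 = (1, -2, 4); ‖w_1‖ = 4.5826, so e_1 = (0.2182, -0.4364, 0.8729).
e_1·w_2 = 0.2182·0 + (-0.4364)·1 + 0.8729·(-2) = -2.1822.
u_2 = w_2 + 2.1822·e_1 = (0.4762, 0.0476, -0.0952).
‖u_2‖ = 0.4880, so e_2 = (0.9759, 0.0976, -0.1952).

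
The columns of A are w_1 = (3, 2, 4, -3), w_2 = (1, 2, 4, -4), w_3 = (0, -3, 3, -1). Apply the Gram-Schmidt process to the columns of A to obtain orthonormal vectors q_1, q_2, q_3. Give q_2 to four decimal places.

w_1 = (3, 2, 4, -3); ‖w_1‖ = 6.1644, so q_1 = (0.4867, 0.3244, 0.6489, -0.4867).
q_1·w_2 = 0.4867·1 + 0.3244·2 + 0.6489·4 + (-0.4867)·(-4) = 5.6777.
u_2 = w_2 − 5.6777·q_1 = (-1.7632, 0.1579, 0.3158, -1.2368).
‖u_2‖ = 2.1825, so q_2 = (-0.8079, 0.0723, 0.1447, -0.5667).

q_2 = (-0.8079, 0.0723, 0.1447, -0.5667)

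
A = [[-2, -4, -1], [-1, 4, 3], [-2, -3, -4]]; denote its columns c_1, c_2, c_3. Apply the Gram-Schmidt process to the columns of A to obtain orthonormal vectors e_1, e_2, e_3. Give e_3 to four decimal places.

e_1 = c_1/‖c_1‖ = (-2, -1, -2)/3.0000 = (-0.6667, -0.3333, -0.6667).
r_{12} = e_1·c_2 = 3.3333.
u_2 = c_2 − 3.3333·e_1 = (-1.7778, 5.1111, -0.7778).
‖u_2‖ = 5.4671, so e_2 = (-0.3252, 0.9349, -0.1423).
r_{13} = e_1·c_3 = 2.3333; r_{23} = e_2·c_3 = 3.6989.
u_3 = c_3 − 2.3333·e_1 − 3.6989·e_2 = (1.7584, 0.3197, -1.9182).
‖u_3‖ = 2.6218, so e_3 = (0.6707, 0.1219, -0.7317).

e_3 = (0.6707, 0.1219, -0.7317)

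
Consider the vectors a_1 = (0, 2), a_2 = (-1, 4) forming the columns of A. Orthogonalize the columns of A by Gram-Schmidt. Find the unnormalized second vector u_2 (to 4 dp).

u_2 = (-1.0000, 0.0000)

q_1 = a_1/‖a_1‖ = (0, 2)/2.0000 = (0.0000, 1.0000).
r_{12} = q_1·a_2 = 4.0000.
u_2 = a_2 − 4.0000·q_1 = (-1.0000, 0.0000).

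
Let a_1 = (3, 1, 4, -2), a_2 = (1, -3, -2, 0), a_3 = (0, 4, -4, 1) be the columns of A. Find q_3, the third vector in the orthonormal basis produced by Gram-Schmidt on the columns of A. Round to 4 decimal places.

a_1 = (3, 1, 4, -2); ‖a_1‖ = 5.4772, so q_1 = (0.5477, 0.1826, 0.7303, -0.3651).
q_1·a_2 = 0.5477·1 + 0.1826·(-3) + 0.7303·(-2) + (-0.3651)·0 = -1.4606.
u_2 = a_2 + 1.4606·q_1 = (1.8000, -2.7333, -0.9333, -0.5333).
‖u_2‖ = 3.4448, so q_2 = (0.5225, -0.7935, -0.2709, -0.1548).
q_1·a_3 = 0.5477·0 + 0.1826·4 + 0.7303·(-4) + (-0.3651)·1 = -2.5560; q_2·a_3 = 0.5225·0 + (-0.7935)·4 + (-0.2709)·(-4) + (-0.1548)·1 = -2.2449.
u_3 = a_3 + 2.5560·q_1 + 2.2449·q_2 = (2.5730, 2.6854, -2.7416, -0.2809).
‖u_3‖ = 4.6289, so q_3 = (0.5559, 0.5801, -0.5923, -0.0607).

q_3 = (0.5559, 0.5801, -0.5923, -0.0607)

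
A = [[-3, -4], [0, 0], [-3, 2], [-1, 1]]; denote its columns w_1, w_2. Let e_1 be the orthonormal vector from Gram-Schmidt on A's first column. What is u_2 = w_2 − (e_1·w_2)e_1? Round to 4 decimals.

w_1 = (-3, 0, -3, -1); ‖w_1‖ = 4.3589, so e_1 = (-0.6882, 0.0000, -0.6882, -0.2294).
e_1·w_2 = (-0.6882)·(-4) + 0.0000·0 + (-0.6882)·2 + (-0.2294)·1 = 1.1471.
u_2 = w_2 − 1.1471·e_1 = (-3.2105, 0.0000, 2.7895, 1.2632).

u_2 = (-3.2105, 0.0000, 2.7895, 1.2632)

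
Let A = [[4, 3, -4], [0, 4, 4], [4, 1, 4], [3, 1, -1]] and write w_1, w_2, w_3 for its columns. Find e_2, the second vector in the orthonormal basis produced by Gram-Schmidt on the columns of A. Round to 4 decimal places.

w_1 = (4, 0, 4, 3); ‖w_1‖ = 6.4031, so e_1 = (0.6247, 0.0000, 0.6247, 0.4685).
e_1·w_2 = 0.6247·3 + 0.0000·4 + 0.6247·1 + 0.4685·1 = 2.9673.
u_2 = w_2 − 2.9673·e_1 = (1.1463, 4.0000, -0.8537, -0.3902).
‖u_2‖ = 4.2656, so e_2 = (0.2687, 0.9377, -0.2001, -0.0915).

e_2 = (0.2687, 0.9377, -0.2001, -0.0915)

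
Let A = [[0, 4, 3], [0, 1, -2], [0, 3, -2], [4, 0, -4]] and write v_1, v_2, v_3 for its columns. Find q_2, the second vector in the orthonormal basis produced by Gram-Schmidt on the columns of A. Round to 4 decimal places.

q_2 = (0.7845, 0.1961, 0.5883, 0.0000)

q_1 = v_1/‖v_1‖ = (0, 0, 0, 4)/4.0000 = (0.0000, 0.0000, 0.0000, 1.0000).
r_{12} = q_1·v_2 = 0.0000.
u_2 = v_2 + 0.0000·q_1 = (4.0000, 1.0000, 3.0000, 0.0000).
‖u_2‖ = 5.0990, so q_2 = (0.7845, 0.1961, 0.5883, 0.0000).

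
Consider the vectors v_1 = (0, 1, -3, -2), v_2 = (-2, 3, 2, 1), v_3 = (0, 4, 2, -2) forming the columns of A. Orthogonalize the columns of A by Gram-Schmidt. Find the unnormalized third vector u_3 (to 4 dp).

v_1 = (0, 1, -3, -2); ‖v_1‖ = 3.7417, so q_1 = (0.0000, 0.2673, -0.8018, -0.5345).
q_1·v_2 = 0.0000·(-2) + 0.2673·3 + (-0.8018)·2 + (-0.5345)·1 = -1.3363.
u_2 = v_2 + 1.3363·q_1 = (-2.0000, 3.3571, 0.9286, 0.2857).
‖u_2‖ = 4.0267, so q_2 = (-0.4967, 0.8337, 0.2306, 0.0710).
q_1·v_3 = 0.0000·0 + 0.2673·4 + (-0.8018)·2 + (-0.5345)·(-2) = 0.5345; q_2·v_3 = (-0.4967)·0 + 0.8337·4 + 0.2306·2 + 0.0710·(-2) = 3.6542.
u_3 = v_3 − 0.5345·q_1 − 3.6542·q_2 = (1.8150, 0.8106, 1.5859, -1.9736).

u_3 = (1.8150, 0.8106, 1.5859, -1.9736)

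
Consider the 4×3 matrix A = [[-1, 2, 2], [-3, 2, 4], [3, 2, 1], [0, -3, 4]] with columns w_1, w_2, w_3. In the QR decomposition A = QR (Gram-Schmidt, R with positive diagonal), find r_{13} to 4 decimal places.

q_1 = w_1/‖w_1‖ = (-1, -3, 3, 0)/4.3589 = (-0.2294, -0.6882, 0.6882, 0.0000).
r_{13} = q_1·w_3 = -2.5236.

r_{13} = -2.5236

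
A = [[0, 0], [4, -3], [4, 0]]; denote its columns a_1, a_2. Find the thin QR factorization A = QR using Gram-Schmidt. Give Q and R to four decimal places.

Q = [[0.0000, 0.0000], [0.7071, -0.7071], [0.7071, 0.7071]], R = [[5.6569, -2.1213], [0.0000, 2.1213]]

a_1 = (0, 4, 4); ‖a_1‖ = 5.6569, so e_1 = (0.0000, 0.7071, 0.7071).
e_1·a_2 = 0.0000·0 + 0.7071·(-3) + 0.7071·0 = -2.1213.
u_2 = a_2 + 2.1213·e_1 = (0.0000, -1.5000, 1.5000).
‖u_2‖ = 2.1213, so e_2 = (0.0000, -0.7071, 0.7071).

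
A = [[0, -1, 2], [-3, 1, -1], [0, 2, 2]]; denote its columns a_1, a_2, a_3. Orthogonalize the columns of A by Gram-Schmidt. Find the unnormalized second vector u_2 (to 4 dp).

a_1 = (0, -3, 0); ‖a_1‖ = 3.0000, so e_1 = (0.0000, -1.0000, 0.0000).
e_1·a_2 = 0.0000·(-1) + (-1.0000)·1 + 0.0000·2 = -1.0000.
u_2 = a_2 + 1.0000·e_1 = (-1.0000, 0.0000, 2.0000).

u_2 = (-1.0000, 0.0000, 2.0000)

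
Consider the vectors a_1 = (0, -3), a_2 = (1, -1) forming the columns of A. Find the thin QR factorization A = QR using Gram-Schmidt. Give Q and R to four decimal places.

q_1 = a_1/‖a_1‖ = (0, -3)/3.0000 = (0.0000, -1.0000).
r_{12} = q_1·a_2 = 1.0000.
u_2 = a_2 − 1.0000·q_1 = (1.0000, 0.0000).
‖u_2‖ = 1.0000, so q_2 = (1.0000, 0.0000).

Q = [[0.0000, 1.0000], [-1.0000, 0.0000]], R = [[3.0000, 1.0000], [0.0000, 1.0000]]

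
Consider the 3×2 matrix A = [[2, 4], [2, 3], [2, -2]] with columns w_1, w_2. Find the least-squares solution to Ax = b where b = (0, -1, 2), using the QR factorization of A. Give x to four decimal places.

w_1 = (2, 2, 2); ‖w_1‖ = 3.4641, so e_1 = (0.5774, 0.5774, 0.5774).
e_1·w_2 = 0.5774·4 + 0.5774·3 + 0.5774·(-2) = 2.8868.
u_2 = w_2 − 2.8868·e_1 = (2.3333, 1.3333, -3.6667).
‖u_2‖ = 4.5461, so e_2 = (0.5133, 0.2933, -0.8066).
Qᵀb = (0.5774, -1.9064).
Back-substitute: x_2 = -1.9064/4.5461 = -0.4194.
x_1 = (0.5774 − 2.8868·(-0.4194))/3.4641 = 0.5161.

x = (0.5161, -0.4194)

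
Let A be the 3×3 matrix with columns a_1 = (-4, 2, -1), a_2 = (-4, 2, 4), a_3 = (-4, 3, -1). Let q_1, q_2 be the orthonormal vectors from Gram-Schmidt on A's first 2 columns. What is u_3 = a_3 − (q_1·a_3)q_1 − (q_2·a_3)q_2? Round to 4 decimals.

u_3 = (0.4000, 0.8000, 0.0000)

a_1 = (-4, 2, -1); ‖a_1‖ = 4.5826, so q_1 = (-0.8729, 0.4364, -0.2182).
q_1·a_2 = (-0.8729)·(-4) + 0.4364·2 + (-0.2182)·4 = 3.4915.
u_2 = a_2 − 3.4915·q_1 = (-0.9524, 0.4762, 4.7619).
‖u_2‖ = 4.8795, so q_2 = (-0.1952, 0.0976, 0.9759).
q_1·a_3 = (-0.8729)·(-4) + 0.4364·3 + (-0.2182)·(-1) = 5.0190; q_2·a_3 = (-0.1952)·(-4) + 0.0976·3 + 0.9759·(-1) = 0.0976.
u_3 = a_3 − 5.0190·q_1 − 0.0976·q_2 = (0.4000, 0.8000, 0.0000).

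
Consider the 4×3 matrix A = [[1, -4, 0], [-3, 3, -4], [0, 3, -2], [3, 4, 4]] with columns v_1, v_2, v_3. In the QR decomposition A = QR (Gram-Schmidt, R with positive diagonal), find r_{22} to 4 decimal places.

r_{22} = 7.0673

q_1 = v_1/‖v_1‖ = (1, -3, 0, 3)/4.3589 = (0.2294, -0.6882, 0.0000, 0.6882).
r_{12} = q_1·v_2 = -0.2294.
u_2 = v_2 + 0.2294·q_1 = (-3.9474, 2.8421, 3.0000, 4.1579).
r_{22} = ‖u_2‖ = 7.0673.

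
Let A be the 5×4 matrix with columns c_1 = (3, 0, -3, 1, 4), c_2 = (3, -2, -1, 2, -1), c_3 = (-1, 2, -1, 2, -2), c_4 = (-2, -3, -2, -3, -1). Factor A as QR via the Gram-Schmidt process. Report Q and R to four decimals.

Q = [[0.5071, 0.5333, -0.1994, -0.3578], [0.0000, -0.4978, 0.6186, -0.4081], [-0.5071, -0.0356, -0.4192, -0.7402], [0.1690, 0.4267, 0.5563, -0.3422], [0.6761, -0.5333, -0.3039, -0.2013]], R = [[5.9161, 1.6903, -1.0142, -1.1832], [0.0000, 4.0178, 0.4267, -0.2489], [0.0000, 0.0000, 3.5762, -1.9836], [0.0000, 0.0000, 0.0000, 4.6479]]

c_1 = (3, 0, -3, 1, 4); ‖c_1‖ = 5.9161, so e_1 = (0.5071, 0.0000, -0.5071, 0.1690, 0.6761).
e_1·c_2 = 0.5071·3 + 0.0000·(-2) + (-0.5071)·(-1) + 0.1690·2 + 0.6761·(-1) = 1.6903.
u_2 = c_2 − 1.6903·e_1 = (2.1429, -2.0000, -0.1429, 1.7143, -2.1429).
‖u_2‖ = 4.0178, so e_2 = (0.5333, -0.4978, -0.0356, 0.4267, -0.5333).
e_1·c_3 = 0.5071·(-1) + 0.0000·2 + (-0.5071)·(-1) + 0.1690·2 + 0.6761·(-2) = -1.0142; e_2·c_3 = 0.5333·(-1) + (-0.4978)·2 + (-0.0356)·(-1) + 0.4267·2 + (-0.5333)·(-2) = 0.4267.
u_3 = c_3 + 1.0142·e_1 − 0.4267·e_2 = (-0.7133, 2.2124, -1.4991, 1.9894, -1.0867).
‖u_3‖ = 3.5762, so e_3 = (-0.1994, 0.6186, -0.4192, 0.5563, -0.3039).
e_1·c_4 = 0.5071·(-2) + 0.0000·(-3) + (-0.5071)·(-2) + 0.1690·(-3) + 0.6761·(-1) = -1.1832; e_2·c_4 = 0.5333·(-2) + (-0.4978)·(-3) + (-0.0356)·(-2) + 0.4267·(-3) + (-0.5333)·(-1) = -0.2489; e_3·c_4 = (-0.1994)·(-2) + 0.6186·(-3) + (-0.4192)·(-2) + 0.5563·(-3) + (-0.3039)·(-1) = -1.9836.
u_4 = c_4 + 1.1832·e_1 + 0.2489·e_2 + 1.9836·e_3 = (-1.6629, -1.8968, -3.4404, -1.5904, -0.9355).
‖u_4‖ = 4.6479, so e_4 = (-0.3578, -0.4081, -0.7402, -0.3422, -0.2013).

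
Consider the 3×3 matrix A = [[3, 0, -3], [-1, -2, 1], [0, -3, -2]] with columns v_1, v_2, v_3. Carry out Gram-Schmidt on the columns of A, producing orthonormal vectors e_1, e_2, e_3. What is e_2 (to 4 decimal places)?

e_2 = (-0.1690, -0.5071, -0.8452)

e_1 = v_1/‖v_1‖ = (3, -1, 0)/3.1623 = (0.9487, -0.3162, 0.0000).
r_{12} = e_1·v_2 = 0.6325.
u_2 = v_2 − 0.6325·e_1 = (-0.6000, -1.8000, -3.0000).
‖u_2‖ = 3.5496, so e_2 = (-0.1690, -0.5071, -0.8452).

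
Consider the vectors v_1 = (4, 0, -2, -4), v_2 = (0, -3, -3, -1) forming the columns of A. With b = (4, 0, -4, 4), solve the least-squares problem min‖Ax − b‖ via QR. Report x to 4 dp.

x = (0.1233, 0.3562)

v_1 = (4, 0, -2, -4); ‖v_1‖ = 6.0000, so q_1 = (0.6667, 0.0000, -0.3333, -0.6667).
q_1·v_2 = 0.6667·0 + 0.0000·(-3) + (-0.3333)·(-3) + (-0.6667)·(-1) = 1.6667.
u_2 = v_2 − 1.6667·q_1 = (-1.1111, -3.0000, -2.4444, 0.1111).
‖u_2‖ = 4.0277, so q_2 = (-0.2759, -0.7448, -0.6069, 0.0276).
Qᵀb = (1.3333, 1.4345).
Back-substitute: x_2 = 1.4345/4.0277 = 0.3562.
x_1 = (1.3333 − 1.6667·0.3562)/6.0000 = 0.1233.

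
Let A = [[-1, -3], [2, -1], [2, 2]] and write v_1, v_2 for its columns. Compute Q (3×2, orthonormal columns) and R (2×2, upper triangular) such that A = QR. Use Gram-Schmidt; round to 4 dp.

Q = [[-0.3333, -0.7297], [0.6667, -0.6302], [0.6667, 0.2653]], R = [[3.0000, 1.6667], [0.0000, 3.3500]]

e_1 = v_1/‖v_1‖ = (-1, 2, 2)/3.0000 = (-0.3333, 0.6667, 0.6667).
r_{12} = e_1·v_2 = 1.6667.
u_2 = v_2 − 1.6667·e_1 = (-2.4444, -2.1111, 0.8889).
‖u_2‖ = 3.3500, so e_2 = (-0.7297, -0.6302, 0.2653).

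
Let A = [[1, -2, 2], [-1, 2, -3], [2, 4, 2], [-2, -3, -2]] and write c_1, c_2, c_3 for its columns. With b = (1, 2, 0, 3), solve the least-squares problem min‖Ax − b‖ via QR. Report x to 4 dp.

c_1 = (1, -1, 2, -2); ‖c_1‖ = 3.1623, so e_1 = (0.3162, -0.3162, 0.6325, -0.6325).
e_1·c_2 = 0.3162·(-2) + (-0.3162)·2 + 0.6325·4 + (-0.6325)·(-3) = 3.1623.
u_2 = c_2 − 3.1623·e_1 = (-3.0000, 3.0000, 2.0000, -1.0000).
‖u_2‖ = 4.7958, so e_2 = (-0.6255, 0.6255, 0.4170, -0.2085).
e_1·c_3 = 0.3162·2 + (-0.3162)·(-3) + 0.6325·2 + (-0.6325)·(-2) = 4.1110; e_2·c_3 = (-0.6255)·2 + 0.6255·(-3) + 0.4170·2 + (-0.2085)·(-2) = -1.8766.
u_3 = c_3 − 4.1110·e_1 + 1.8766·e_2 = (-0.4739, -0.5261, 0.1826, 0.2087).
‖u_3‖ = 0.7604, so e_3 = (-0.6232, -0.6918, 0.2401, 0.2744).
Qᵀb = (-2.2136, 0.0000, -1.1835).
Back-substitute: x_3 = -1.1835/0.7604 = -1.5564.
x_2 = (0.0000 + 1.8766·(-1.5564))/4.7958 = -0.6090.
x_1 = (-2.2136 − 3.1623·(-0.6090) − 4.1110·(-1.5564))/3.1623 = 1.9323.

x = (1.9323, -0.6090, -1.5564)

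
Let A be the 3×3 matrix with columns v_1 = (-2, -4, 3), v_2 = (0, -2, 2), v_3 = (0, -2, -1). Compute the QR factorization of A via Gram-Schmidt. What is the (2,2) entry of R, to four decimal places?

v_1 = (-2, -4, 3); ‖v_1‖ = 5.3852, so q_1 = (-0.3714, -0.7428, 0.5571).
q_1·v_2 = (-0.3714)·0 + (-0.7428)·(-2) + 0.5571·2 = 2.5997.
u_2 = v_2 − 2.5997·q_1 = (0.9655, -0.0690, 0.5517).
r_{22} = ‖u_2‖ = 1.1142.

r_{22} = 1.1142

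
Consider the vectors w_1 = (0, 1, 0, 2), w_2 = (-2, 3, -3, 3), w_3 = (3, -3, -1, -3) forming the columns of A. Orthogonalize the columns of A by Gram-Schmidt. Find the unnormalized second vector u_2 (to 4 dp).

u_2 = (-2.0000, 1.2000, -3.0000, -0.6000)

w_1 = (0, 1, 0, 2); ‖w_1‖ = 2.2361, so q_1 = (0.0000, 0.4472, 0.0000, 0.8944).
q_1·w_2 = 0.0000·(-2) + 0.4472·3 + 0.0000·(-3) + 0.8944·3 = 4.0249.
u_2 = w_2 − 4.0249·q_1 = (-2.0000, 1.2000, -3.0000, -0.6000).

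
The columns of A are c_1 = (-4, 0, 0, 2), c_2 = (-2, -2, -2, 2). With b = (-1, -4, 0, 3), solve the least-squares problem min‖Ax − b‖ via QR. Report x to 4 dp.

e_1 = c_1/‖c_1‖ = (-4, 0, 0, 2)/4.4721 = (-0.8944, 0.0000, 0.0000, 0.4472).
r_{12} = e_1·c_2 = 2.6833.
u_2 = c_2 − 2.6833·e_1 = (0.4000, -2.0000, -2.0000, 0.8000).
‖u_2‖ = 2.9665, so e_2 = (0.1348, -0.6742, -0.6742, 0.2697).
Qᵀb = (2.2361, 3.3710).
Back-substitute: x_2 = 3.3710/2.9665 = 1.1364.
x_1 = (2.2361 − 2.6833·1.1364)/4.4721 = -0.1818.

x = (-0.1818, 1.1364)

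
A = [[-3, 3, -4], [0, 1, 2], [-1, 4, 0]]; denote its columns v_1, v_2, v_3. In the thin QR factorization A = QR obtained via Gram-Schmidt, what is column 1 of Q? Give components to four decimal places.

v_1 = (-3, 0, -1); ‖v_1‖ = 3.1623, so e_1 = (-0.9487, 0.0000, -0.3162).

e_1 = (-0.9487, 0.0000, -0.3162)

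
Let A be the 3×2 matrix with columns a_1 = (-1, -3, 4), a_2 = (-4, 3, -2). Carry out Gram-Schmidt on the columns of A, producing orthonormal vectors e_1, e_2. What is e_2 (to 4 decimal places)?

e_2 = (-0.9487, 0.3162, 0.0000)

a_1 = (-1, -3, 4); ‖a_1‖ = 5.0990, so e_1 = (-0.1961, -0.5883, 0.7845).
e_1·a_2 = (-0.1961)·(-4) + (-0.5883)·3 + 0.7845·(-2) = -2.5495.
u_2 = a_2 + 2.5495·e_1 = (-4.5000, 1.5000, 0.0000).
‖u_2‖ = 4.7434, so e_2 = (-0.9487, 0.3162, 0.0000).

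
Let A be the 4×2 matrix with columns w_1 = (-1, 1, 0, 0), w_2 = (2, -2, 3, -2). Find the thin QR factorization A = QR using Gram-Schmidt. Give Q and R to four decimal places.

Q = [[-0.7071, 0.0000], [0.7071, 0.0000], [0.0000, 0.8321], [0.0000, -0.5547]], R = [[1.4142, -2.8284], [0.0000, 3.6056]]

q_1 = w_1/‖w_1‖ = (-1, 1, 0, 0)/1.4142 = (-0.7071, 0.7071, 0.0000, 0.0000).
r_{12} = q_1·w_2 = -2.8284.
u_2 = w_2 + 2.8284·q_1 = (0.0000, 0.0000, 3.0000, -2.0000).
‖u_2‖ = 3.6056, so q_2 = (0.0000, 0.0000, 0.8321, -0.5547).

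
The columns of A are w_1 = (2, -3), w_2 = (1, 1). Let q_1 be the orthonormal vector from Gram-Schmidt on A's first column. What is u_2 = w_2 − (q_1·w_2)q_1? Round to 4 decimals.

w_1 = (2, -3); ‖w_1‖ = 3.6056, so q_1 = (0.5547, -0.8321).
q_1·w_2 = 0.5547·1 + (-0.8321)·1 = -0.2774.
u_2 = w_2 + 0.2774·q_1 = (1.1538, 0.7692).

u_2 = (1.1538, 0.7692)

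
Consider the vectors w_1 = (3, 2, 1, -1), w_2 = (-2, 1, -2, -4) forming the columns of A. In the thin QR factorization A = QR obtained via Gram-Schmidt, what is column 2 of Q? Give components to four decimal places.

q_2 = (-0.3217, 0.2547, -0.3753, -0.8311)

w_1 = (3, 2, 1, -1); ‖w_1‖ = 3.8730, so q_1 = (0.7746, 0.5164, 0.2582, -0.2582).
q_1·w_2 = 0.7746·(-2) + 0.5164·1 + 0.2582·(-2) + (-0.2582)·(-4) = -0.5164.
u_2 = w_2 + 0.5164·q_1 = (-1.6000, 1.2667, -1.8667, -4.1333).
‖u_2‖ = 4.9733, so q_2 = (-0.3217, 0.2547, -0.3753, -0.8311).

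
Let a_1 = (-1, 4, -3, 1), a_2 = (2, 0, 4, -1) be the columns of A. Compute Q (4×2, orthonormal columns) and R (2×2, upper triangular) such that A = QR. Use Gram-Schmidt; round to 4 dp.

a_1 = (-1, 4, -3, 1); ‖a_1‖ = 5.1962, so q_1 = (-0.1925, 0.7698, -0.5774, 0.1925).
q_1·a_2 = (-0.1925)·2 + 0.7698·0 + (-0.5774)·4 + 0.1925·(-1) = -2.8868.
u_2 = a_2 + 2.8868·q_1 = (1.4444, 2.2222, 2.3333, -0.4444).
‖u_2‖ = 3.5590, so q_2 = (0.4059, 0.6244, 0.6556, -0.1249).

Q = [[-0.1925, 0.4059], [0.7698, 0.6244], [-0.5774, 0.6556], [0.1925, -0.1249]], R = [[5.1962, -2.8868], [0.0000, 3.5590]]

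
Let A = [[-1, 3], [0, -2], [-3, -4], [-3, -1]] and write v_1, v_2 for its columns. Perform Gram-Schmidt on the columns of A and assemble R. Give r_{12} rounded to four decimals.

r_{12} = 2.7530

v_1 = (-1, 0, -3, -3); ‖v_1‖ = 4.3589, so q_1 = (-0.2294, 0.0000, -0.6882, -0.6882).
r_{12} = q_1·v_2 = 2.7530.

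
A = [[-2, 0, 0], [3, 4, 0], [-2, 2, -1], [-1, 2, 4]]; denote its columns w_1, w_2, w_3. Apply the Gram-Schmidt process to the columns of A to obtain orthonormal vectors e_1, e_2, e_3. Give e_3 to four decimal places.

w_1 = (-2, 3, -2, -1); ‖w_1‖ = 4.2426, so e_1 = (-0.4714, 0.7071, -0.4714, -0.2357).
e_1·w_2 = (-0.4714)·0 + 0.7071·4 + (-0.4714)·2 + (-0.2357)·2 = 1.4142.
u_2 = w_2 − 1.4142·e_1 = (0.6667, 3.0000, 2.6667, 2.3333).
‖u_2‖ = 4.6904, so e_2 = (0.1421, 0.6396, 0.5685, 0.4975).
e_1·w_3 = (-0.4714)·0 + 0.7071·0 + (-0.4714)·(-1) + (-0.2357)·4 = -0.4714; e_2·w_3 = 0.1421·0 + 0.6396·0 + 0.5685·(-1) + 0.4975·4 = 1.4213.
u_3 = w_3 + 0.4714·e_1 − 1.4213·e_2 = (-0.4242, -0.5758, -2.0303, 3.1818).
‖u_3‖ = 3.8416, so e_3 = (-0.1104, -0.1499, -0.5285, 0.8283).

e_3 = (-0.1104, -0.1499, -0.5285, 0.8283)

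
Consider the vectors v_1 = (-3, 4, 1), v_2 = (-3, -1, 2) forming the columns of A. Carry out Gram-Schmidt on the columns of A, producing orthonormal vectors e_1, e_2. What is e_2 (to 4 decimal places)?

e_1 = v_1/‖v_1‖ = (-3, 4, 1)/5.0990 = (-0.5883, 0.7845, 0.1961).
r_{12} = e_1·v_2 = 1.3728.
u_2 = v_2 − 1.3728·e_1 = (-2.1923, -2.0769, 1.7308).
‖u_2‖ = 3.4807, so e_2 = (-0.6298, -0.5967, 0.4972).

e_2 = (-0.6298, -0.5967, 0.4972)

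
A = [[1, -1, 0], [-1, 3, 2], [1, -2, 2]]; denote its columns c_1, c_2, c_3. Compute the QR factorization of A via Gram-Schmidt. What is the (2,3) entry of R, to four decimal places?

c_1 = (1, -1, 1); ‖c_1‖ = 1.7321, so e_1 = (0.5774, -0.5774, 0.5774).
e_1·c_2 = 0.5774·(-1) + (-0.5774)·3 + 0.5774·(-2) = -3.4641.
u_2 = c_2 + 3.4641·e_1 = (1.0000, 1.0000, 0.0000).
‖u_2‖ = 1.4142, so e_2 = (0.7071, 0.7071, 0.0000).
r_{23} = e_2·c_3 = 1.4142.

r_{23} = 1.4142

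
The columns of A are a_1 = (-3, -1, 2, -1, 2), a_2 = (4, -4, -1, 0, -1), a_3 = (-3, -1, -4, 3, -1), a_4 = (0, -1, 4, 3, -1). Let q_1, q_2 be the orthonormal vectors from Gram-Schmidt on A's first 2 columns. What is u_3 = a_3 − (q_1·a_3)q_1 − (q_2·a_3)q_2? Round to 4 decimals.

u_3 = (-3.0837, -2.0159, -3.6355, 2.7251, -0.6355)

q_1 = a_1/‖a_1‖ = (-3, -1, 2, -1, 2)/4.3589 = (-0.6882, -0.2294, 0.4588, -0.2294, 0.4588).
r_{12} = q_1·a_2 = -2.7530.
u_2 = a_2 + 2.7530·q_1 = (2.1053, -4.6316, 0.2632, -0.6316, 0.2632).
‖u_2‖ = 5.1401, so q_2 = (0.4096, -0.9011, 0.0512, -0.1229, 0.0512).
r_{13} = q_1·a_3 = -0.6882; r_{23} = q_2·a_3 = -0.9523.
u_3 = a_3 + 0.6882·q_1 + 0.9523·q_2 = (-3.0837, -2.0159, -3.6355, 2.7251, -0.6355).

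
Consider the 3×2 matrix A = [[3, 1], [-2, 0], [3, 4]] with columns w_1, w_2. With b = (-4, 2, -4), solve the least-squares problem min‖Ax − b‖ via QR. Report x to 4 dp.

w_1 = (3, -2, 3); ‖w_1‖ = 4.6904, so q_1 = (0.6396, -0.4264, 0.6396).
q_1·w_2 = 0.6396·1 + (-0.4264)·0 + 0.6396·4 = 3.1980.
u_2 = w_2 − 3.1980·q_1 = (-1.0455, 1.3636, 1.9545).
‖u_2‖ = 2.6024, so q_2 = (-0.4017, 0.5240, 0.7510).
Qᵀb = (-5.9696, -0.3493).
Back-substitute: x_2 = -0.3493/2.6024 = -0.1342.
x_1 = (-5.9696 − 3.1980·(-0.1342))/4.6904 = -1.1812.

x = (-1.1812, -0.1342)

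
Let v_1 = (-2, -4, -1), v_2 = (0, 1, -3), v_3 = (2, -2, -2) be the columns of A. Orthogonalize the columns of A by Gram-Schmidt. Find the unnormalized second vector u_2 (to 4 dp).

q_1 = v_1/‖v_1‖ = (-2, -4, -1)/4.5826 = (-0.4364, -0.8729, -0.2182).
r_{12} = q_1·v_2 = -0.2182.
u_2 = v_2 + 0.2182·q_1 = (-0.0952, 0.8095, -3.0476).

u_2 = (-0.0952, 0.8095, -3.0476)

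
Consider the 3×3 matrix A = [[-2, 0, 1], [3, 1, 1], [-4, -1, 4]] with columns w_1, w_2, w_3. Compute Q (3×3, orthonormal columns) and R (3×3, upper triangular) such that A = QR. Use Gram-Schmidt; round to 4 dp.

w_1 = (-2, 3, -4); ‖w_1‖ = 5.3852, so e_1 = (-0.3714, 0.5571, -0.7428).
e_1·w_2 = (-0.3714)·0 + 0.5571·1 + (-0.7428)·(-1) = 1.2999.
u_2 = w_2 − 1.2999·e_1 = (0.4828, 0.2759, -0.0345).
‖u_2‖ = 0.5571, so e_2 = (0.8666, 0.4952, -0.0619).
e_1·w_3 = (-0.3714)·1 + 0.5571·1 + (-0.7428)·4 = -2.7854; e_2·w_3 = 0.8666·1 + 0.4952·1 + (-0.0619)·4 = 1.1142.
u_3 = w_3 + 2.7854·e_1 − 1.1142·e_2 = (-1.0000, 2.0000, 2.0000).
‖u_3‖ = 3.0000, so e_3 = (-0.3333, 0.6667, 0.6667).

Q = [[-0.3714, 0.8666, -0.3333], [0.5571, 0.4952, 0.6667], [-0.7428, -0.0619, 0.6667]], R = [[5.3852, 1.2999, -2.7854], [0.0000, 0.5571, 1.1142], [0.0000, 0.0000, 3.0000]]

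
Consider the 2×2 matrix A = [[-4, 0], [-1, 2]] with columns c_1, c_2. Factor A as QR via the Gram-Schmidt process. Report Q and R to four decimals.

Q = [[-0.9701, -0.2425], [-0.2425, 0.9701]], R = [[4.1231, -0.4851], [0.0000, 1.9403]]

q_1 = c_1/‖c_1‖ = (-4, -1)/4.1231 = (-0.9701, -0.2425).
r_{12} = q_1·c_2 = -0.4851.
u_2 = c_2 + 0.4851·q_1 = (-0.4706, 1.8824).
‖u_2‖ = 1.9403, so q_2 = (-0.2425, 0.9701).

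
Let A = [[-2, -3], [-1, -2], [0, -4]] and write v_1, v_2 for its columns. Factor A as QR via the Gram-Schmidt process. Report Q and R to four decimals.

v_1 = (-2, -1, 0); ‖v_1‖ = 2.2361, so q_1 = (-0.8944, -0.4472, 0.0000).
q_1·v_2 = (-0.8944)·(-3) + (-0.4472)·(-2) + 0.0000·(-4) = 3.5777.
u_2 = v_2 − 3.5777·q_1 = (0.2000, -0.4000, -4.0000).
‖u_2‖ = 4.0249, so q_2 = (0.0497, -0.0994, -0.9938).

Q = [[-0.8944, 0.0497], [-0.4472, -0.0994], [0.0000, -0.9938]], R = [[2.2361, 3.5777], [0.0000, 4.0249]]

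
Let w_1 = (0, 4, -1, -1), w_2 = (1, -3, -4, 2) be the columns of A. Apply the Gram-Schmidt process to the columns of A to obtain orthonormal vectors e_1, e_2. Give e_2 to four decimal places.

w_1 = (0, 4, -1, -1); ‖w_1‖ = 4.2426, so e_1 = (0.0000, 0.9428, -0.2357, -0.2357).
e_1·w_2 = 0.0000·1 + 0.9428·(-3) + (-0.2357)·(-4) + (-0.2357)·2 = -2.3570.
u_2 = w_2 + 2.3570·e_1 = (1.0000, -0.7778, -4.5556, 1.4444).
‖u_2‖ = 4.9441, so e_2 = (0.2023, -0.1573, -0.9214, 0.2922).

e_2 = (0.2023, -0.1573, -0.9214, 0.2922)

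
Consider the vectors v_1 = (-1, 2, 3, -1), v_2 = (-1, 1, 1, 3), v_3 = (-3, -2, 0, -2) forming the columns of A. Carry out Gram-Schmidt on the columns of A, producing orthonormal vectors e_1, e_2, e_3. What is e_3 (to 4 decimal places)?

v_1 = (-1, 2, 3, -1); ‖v_1‖ = 3.8730, so e_1 = (-0.2582, 0.5164, 0.7746, -0.2582).
e_1·v_2 = (-0.2582)·(-1) + 0.5164·1 + 0.7746·1 + (-0.2582)·3 = 0.7746.
u_2 = v_2 − 0.7746·e_1 = (-0.8000, 0.6000, 0.4000, 3.2000).
‖u_2‖ = 3.3764, so e_2 = (-0.2369, 0.1777, 0.1185, 0.9478).
e_1·v_3 = (-0.2582)·(-3) + 0.5164·(-2) + 0.7746·0 + (-0.2582)·(-2) = 0.2582; e_2·v_3 = (-0.2369)·(-3) + 0.1777·(-2) + 0.1185·0 + 0.9478·(-2) = -1.5401.
u_3 = v_3 − 0.2582·e_1 + 1.5401·e_2 = (-3.2982, -1.8596, -0.0175, -0.4737).
‖u_3‖ = 3.8159, so e_3 = (-0.8643, -0.4873, -0.0046, -0.1241).

e_3 = (-0.8643, -0.4873, -0.0046, -0.1241)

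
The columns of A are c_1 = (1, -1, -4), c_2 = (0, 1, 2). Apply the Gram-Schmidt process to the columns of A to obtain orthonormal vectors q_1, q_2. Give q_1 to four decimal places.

c_1 = (1, -1, -4); ‖c_1‖ = 4.2426, so q_1 = (0.2357, -0.2357, -0.9428).

q_1 = (0.2357, -0.2357, -0.9428)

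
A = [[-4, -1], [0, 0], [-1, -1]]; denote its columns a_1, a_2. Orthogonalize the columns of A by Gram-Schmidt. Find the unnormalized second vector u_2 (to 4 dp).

a_1 = (-4, 0, -1); ‖a_1‖ = 4.1231, so q_1 = (-0.9701, 0.0000, -0.2425).
q_1·a_2 = (-0.9701)·(-1) + 0.0000·0 + (-0.2425)·(-1) = 1.2127.
u_2 = a_2 − 1.2127·q_1 = (0.1765, 0.0000, -0.7059).

u_2 = (0.1765, 0.0000, -0.7059)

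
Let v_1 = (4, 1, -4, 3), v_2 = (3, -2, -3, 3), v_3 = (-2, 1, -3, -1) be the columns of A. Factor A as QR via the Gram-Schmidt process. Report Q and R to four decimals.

Q = [[0.6172, 0.0167, -0.5925], [0.1543, -0.9609, -0.0600], [-0.6172, -0.0167, -0.7726], [0.4629, 0.2757, -0.2202]], R = [[6.4807, 4.7834, 0.3086], [0.0000, 2.8494, -1.2200], [0.0000, 0.0000, 3.6628]]

v_1 = (4, 1, -4, 3); ‖v_1‖ = 6.4807, so q_1 = (0.6172, 0.1543, -0.6172, 0.4629).
q_1·v_2 = 0.6172·3 + 0.1543·(-2) + (-0.6172)·(-3) + 0.4629·3 = 4.7834.
u_2 = v_2 − 4.7834·q_1 = (0.0476, -2.7381, -0.0476, 0.7857).
‖u_2‖ = 2.8494, so q_2 = (0.0167, -0.9609, -0.0167, 0.2757).
q_1·v_3 = 0.6172·(-2) + 0.1543·1 + (-0.6172)·(-3) + 0.4629·(-1) = 0.3086; q_2·v_3 = 0.0167·(-2) + (-0.9609)·1 + (-0.0167)·(-3) + 0.2757·(-1) = -1.2200.
u_3 = v_3 − 0.3086·q_1 + 1.2200·q_2 = (-2.1701, -0.2199, -2.8299, -0.8065).
‖u_3‖ = 3.6628, so q_3 = (-0.5925, -0.0600, -0.7726, -0.2202).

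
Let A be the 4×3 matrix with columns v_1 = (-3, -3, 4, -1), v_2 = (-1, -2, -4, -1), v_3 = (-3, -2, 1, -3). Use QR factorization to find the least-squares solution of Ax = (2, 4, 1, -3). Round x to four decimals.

x = (-1.7876, -1.5142, 1.9310)

v_1 = (-3, -3, 4, -1); ‖v_1‖ = 5.9161, so q_1 = (-0.5071, -0.5071, 0.6761, -0.1690).
q_1·v_2 = (-0.5071)·(-1) + (-0.5071)·(-2) + 0.6761·(-4) + (-0.1690)·(-1) = -1.0142.
u_2 = v_2 + 1.0142·q_1 = (-1.5143, -2.5143, -3.3143, -1.1714).
‖u_2‖ = 4.5795, so q_2 = (-0.3307, -0.5490, -0.7237, -0.2558).
q_1·v_3 = (-0.5071)·(-3) + (-0.5071)·(-2) + 0.6761·1 + (-0.1690)·(-3) = 3.7187; q_2·v_3 = (-0.3307)·(-3) + (-0.5490)·(-2) + (-0.7237)·1 + (-0.2558)·(-3) = 2.1338.
u_3 = v_3 − 3.7187·q_1 − 2.1338·q_2 = (-0.4087, 1.0572, 0.0300, -1.8256).
‖u_3‖ = 2.1491, so q_3 = (-0.1902, 0.4919, 0.0139, -0.8495).
Qᵀb = (-1.8593, -2.8138, 4.1498).
Back-substitute: x_3 = 4.1498/2.1491 = 1.9310.
x_2 = (-2.8138 − 2.1338·1.9310)/4.5795 = -1.5142.
x_1 = (-1.8593 + 1.0142·(-1.5142) − 3.7187·1.9310)/5.9161 = -1.7876.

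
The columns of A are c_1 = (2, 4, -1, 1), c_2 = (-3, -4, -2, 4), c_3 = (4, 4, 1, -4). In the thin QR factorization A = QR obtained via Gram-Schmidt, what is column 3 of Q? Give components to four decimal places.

c_1 = (2, 4, -1, 1); ‖c_1‖ = 4.6904, so q_1 = (0.4264, 0.8528, -0.2132, 0.2132).
q_1·c_2 = 0.4264·(-3) + 0.8528·(-4) + (-0.2132)·(-2) + 0.2132·4 = -3.4112.
u_2 = c_2 + 3.4112·q_1 = (-1.5455, -1.0909, -2.7273, 4.7273).
‖u_2‖ = 5.7761, so q_2 = (-0.2676, -0.1889, -0.4722, 0.8184).
q_1·c_3 = 0.4264·4 + 0.8528·4 + (-0.2132)·1 + 0.2132·(-4) = 4.0508; q_2·c_3 = (-0.2676)·4 + (-0.1889)·4 + (-0.4722)·1 + 0.8184·(-4) = -5.5715.
u_3 = c_3 − 4.0508·q_1 + 5.5715·q_2 = (0.7820, -0.5068, -0.7670, -0.3038).
‖u_3‖ = 1.2446, so q_3 = (0.6283, -0.4072, -0.6163, -0.2441).

q_3 = (0.6283, -0.4072, -0.6163, -0.2441)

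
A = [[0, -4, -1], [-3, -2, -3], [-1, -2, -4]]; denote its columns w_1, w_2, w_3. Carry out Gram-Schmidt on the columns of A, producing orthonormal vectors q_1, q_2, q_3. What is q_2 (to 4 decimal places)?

w_1 = (0, -3, -1); ‖w_1‖ = 3.1623, so q_1 = (0.0000, -0.9487, -0.3162).
q_1·w_2 = 0.0000·(-4) + (-0.9487)·(-2) + (-0.3162)·(-2) = 2.5298.
u_2 = w_2 − 2.5298·q_1 = (-4.0000, 0.4000, -1.2000).
‖u_2‖ = 4.1952, so q_2 = (-0.9535, 0.0953, -0.2860).

q_2 = (-0.9535, 0.0953, -0.2860)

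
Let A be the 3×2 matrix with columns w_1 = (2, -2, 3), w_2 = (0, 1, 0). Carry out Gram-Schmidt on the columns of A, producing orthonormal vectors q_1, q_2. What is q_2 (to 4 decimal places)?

w_1 = (2, -2, 3); ‖w_1‖ = 4.1231, so q_1 = (0.4851, -0.4851, 0.7276).
q_1·w_2 = 0.4851·0 + (-0.4851)·1 + 0.7276·0 = -0.4851.
u_2 = w_2 + 0.4851·q_1 = (0.2353, 0.7647, 0.3529).
‖u_2‖ = 0.8745, so q_2 = (0.2691, 0.8745, 0.4036).

q_2 = (0.2691, 0.8745, 0.4036)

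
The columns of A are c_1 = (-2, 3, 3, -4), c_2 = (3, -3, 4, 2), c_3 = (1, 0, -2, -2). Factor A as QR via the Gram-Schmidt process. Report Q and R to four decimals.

q_1 = c_1/‖c_1‖ = (-2, 3, 3, -4)/6.1644 = (-0.3244, 0.4867, 0.4867, -0.6489).
r_{12} = q_1·c_2 = -1.7844.
u_2 = c_2 + 1.7844·q_1 = (2.4211, -2.1316, 4.8684, 0.8421).
‖u_2‖ = 5.9005, so q_2 = (0.4103, -0.3613, 0.8251, 0.1427).
r_{13} = q_1·c_3 = 0.0000; r_{23} = q_2·c_3 = -1.5253.
u_3 = c_3 + 0.0000·q_1 + 1.5253·q_2 = (1.6259, -0.5510, -0.7415, -1.7823).
‖u_3‖ = 2.5833, so q_3 = (0.6294, -0.2133, -0.2870, -0.6899).

Q = [[-0.3244, 0.4103, 0.6294], [0.4867, -0.3613, -0.2133], [0.4867, 0.8251, -0.2870], [-0.6489, 0.1427, -0.6899]], R = [[6.1644, -1.7844, 0.0000], [0.0000, 5.9005, -1.5253], [0.0000, 0.0000, 2.5833]]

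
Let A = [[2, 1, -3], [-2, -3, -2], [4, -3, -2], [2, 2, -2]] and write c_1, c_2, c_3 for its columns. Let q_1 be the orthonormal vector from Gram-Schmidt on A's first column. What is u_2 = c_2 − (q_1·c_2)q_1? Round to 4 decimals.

u_2 = (1.0000, -3.0000, -3.0000, 2.0000)

c_1 = (2, -2, 4, 2); ‖c_1‖ = 5.2915, so q_1 = (0.3780, -0.3780, 0.7559, 0.3780).
q_1·c_2 = 0.3780·1 + (-0.3780)·(-3) + 0.7559·(-3) + 0.3780·2 = 0.0000.
u_2 = c_2 + 0.0000·q_1 = (1.0000, -3.0000, -3.0000, 2.0000).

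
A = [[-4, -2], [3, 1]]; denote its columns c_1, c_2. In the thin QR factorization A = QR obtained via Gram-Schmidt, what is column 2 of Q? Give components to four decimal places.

c_1 = (-4, 3); ‖c_1‖ = 5.0000, so q_1 = (-0.8000, 0.6000).
q_1·c_2 = (-0.8000)·(-2) + 0.6000·1 = 2.2000.
u_2 = c_2 − 2.2000·q_1 = (-0.2400, -0.3200).
‖u_2‖ = 0.4000, so q_2 = (-0.6000, -0.8000).

q_2 = (-0.6000, -0.8000)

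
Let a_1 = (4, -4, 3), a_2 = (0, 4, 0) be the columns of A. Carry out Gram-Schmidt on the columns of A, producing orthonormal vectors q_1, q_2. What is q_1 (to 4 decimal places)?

q_1 = (0.6247, -0.6247, 0.4685)

a_1 = (4, -4, 3); ‖a_1‖ = 6.4031, so q_1 = (0.6247, -0.6247, 0.4685).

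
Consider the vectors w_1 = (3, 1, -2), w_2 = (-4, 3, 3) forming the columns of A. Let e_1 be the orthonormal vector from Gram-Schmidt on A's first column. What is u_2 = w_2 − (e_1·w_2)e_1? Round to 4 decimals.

u_2 = (-0.7857, 4.0714, 0.8571)

w_1 = (3, 1, -2); ‖w_1‖ = 3.7417, so e_1 = (0.8018, 0.2673, -0.5345).
e_1·w_2 = 0.8018·(-4) + 0.2673·3 + (-0.5345)·3 = -4.0089.
u_2 = w_2 + 4.0089·e_1 = (-0.7857, 4.0714, 0.8571).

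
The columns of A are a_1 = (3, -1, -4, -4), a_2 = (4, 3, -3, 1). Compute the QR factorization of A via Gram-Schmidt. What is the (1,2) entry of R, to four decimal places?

r_{12} = 2.6232

a_1 = (3, -1, -4, -4); ‖a_1‖ = 6.4807, so e_1 = (0.4629, -0.1543, -0.6172, -0.6172).
r_{12} = e_1·a_2 = 2.6232.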